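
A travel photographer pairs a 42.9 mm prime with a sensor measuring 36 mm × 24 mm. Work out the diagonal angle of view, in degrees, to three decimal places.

53.521°

Sensor diagonal = √(36² + 24²) = √1872.0000 ≈ 43.2666 mm.
Angle of view α = 2·arctan(d/2f) with d = 43.2666 mm and f = 42.9 mm.
d/2f = 0.50427; arctan(0.50427) ≈ 26.7606°, so α ≈ 53.5211°.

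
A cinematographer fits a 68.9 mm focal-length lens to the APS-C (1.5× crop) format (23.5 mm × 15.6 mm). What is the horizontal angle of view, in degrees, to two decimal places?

Angle of view α = 2·arctan(w/2f) with w = 23.5 mm and f = 68.9 mm.
w/2f = 0.17054; arctan(0.17054) ≈ 9.6779°, so α ≈ 19.3559°.

19.36°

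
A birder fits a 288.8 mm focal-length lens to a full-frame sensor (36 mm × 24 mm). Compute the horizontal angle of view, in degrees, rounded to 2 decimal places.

Angle of view α = 2·arctan(w/2f) with w = 36 mm and f = 288.8 mm.
w/2f = 0.06233; arctan(0.06233) ≈ 3.5665°, so α ≈ 7.1329°.

7.13°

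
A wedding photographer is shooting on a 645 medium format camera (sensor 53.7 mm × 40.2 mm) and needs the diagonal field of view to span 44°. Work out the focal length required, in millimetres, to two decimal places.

Sensor diagonal = √(53.7² + 40.2²) = √4499.7300 ≈ 67.0800 mm.
From α = 2·arctan(d/2f) we get f = d / (2·tan(α/2)).
With d = 67.0800 mm and α/2 = 22°, tan(α/2) ≈ 0.40403, so f ≈ 67.0800 / 0.80805 ≈ 83.0144 mm.

83.01 mm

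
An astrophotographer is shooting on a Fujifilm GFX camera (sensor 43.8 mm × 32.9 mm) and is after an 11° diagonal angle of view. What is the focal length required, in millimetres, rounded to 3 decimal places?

284.456 mm

Sensor diagonal = √(43.8² + 32.9²) = √3000.8500 ≈ 54.7800 mm.
From α = 2·arctan(d/2f) we get f = d / (2·tan(α/2)).
With d = 54.7800 mm and α/2 = 5.5°, tan(α/2) ≈ 0.09629, so f ≈ 54.7800 / 0.19258 ≈ 284.4561 mm.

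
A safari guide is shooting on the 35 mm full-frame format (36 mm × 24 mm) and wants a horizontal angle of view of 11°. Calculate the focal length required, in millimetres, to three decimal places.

186.937 mm

From α = 2·arctan(w/2f) we get f = w / (2·tan(α/2)).
With w = 36 mm and α/2 = 5.5°, tan(α/2) ≈ 0.09629, so f ≈ 36 / 0.19258 ≈ 186.9371 mm.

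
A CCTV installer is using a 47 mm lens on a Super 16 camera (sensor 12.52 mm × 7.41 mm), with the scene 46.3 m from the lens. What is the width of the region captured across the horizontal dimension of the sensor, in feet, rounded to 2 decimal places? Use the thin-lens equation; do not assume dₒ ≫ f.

40.42 ft

dₒ: 46.3 m = 46300 mm.
Similar triangles through the lens centre give W/dₒ = w/dᵢ; with 1/f = 1/dₒ + 1/dᵢ this gives W = w·(dₒ − f)/f.
W = 12.52 mm × (46300 − 47) / 47 = 12.52 × 984.1064 ≈ 12321.012 mm = 12321.012/304.8 ft = 40.4233 ft.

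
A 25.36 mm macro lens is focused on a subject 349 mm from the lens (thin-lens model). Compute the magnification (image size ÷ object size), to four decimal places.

0.0784×

Thin lens: 1/f = 1/dₒ + 1/dᵢ → 1/dᵢ = 1/25.36 − 1/349 = 0.0365668 mm⁻¹, so dᵢ ≈ 27.3472 mm.
Magnification m = dᵢ/dₒ = 27.3472/349 ≈ 0.07836.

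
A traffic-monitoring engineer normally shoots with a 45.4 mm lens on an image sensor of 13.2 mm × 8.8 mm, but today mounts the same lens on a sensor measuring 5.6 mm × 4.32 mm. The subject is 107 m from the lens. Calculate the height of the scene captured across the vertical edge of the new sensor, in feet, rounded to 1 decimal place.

33.4 ft

The focal length stays 45.4 mm; the relevant sensor dimension is now h = 4.32 mm. Object distance dₒ = 107 m = 107000 mm.
Thin-lens field height W = h·(dₒ − f)/f = 4.32 × (107000 − 45.4)/45.4 ≈ 10177.178 mm = 10177.178/304.8 ft = 33.3897 ft.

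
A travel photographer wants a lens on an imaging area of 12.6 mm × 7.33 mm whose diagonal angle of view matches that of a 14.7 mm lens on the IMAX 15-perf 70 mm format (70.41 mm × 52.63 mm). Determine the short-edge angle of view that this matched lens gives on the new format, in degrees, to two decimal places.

112.74°

Sensor diagonal = √(70.41² + 52.63²) = √7727.4850 ≈ 87.9061 mm.
Sensor diagonal = √(12.6² + 7.33²) = √212.4889 ≈ 14.5770 mm.
Equal diagonal AOV ⇒ f₂ = f₁ · 14.5770/87.9061 = 14.7 × 0.16582 ≈ 2.4376 mm.
Short-edge AOV on the new format = 2·arctan(7.33 / (2 × 2.4376)) = 2·arctan(1.50351) ≈ 112.7436°.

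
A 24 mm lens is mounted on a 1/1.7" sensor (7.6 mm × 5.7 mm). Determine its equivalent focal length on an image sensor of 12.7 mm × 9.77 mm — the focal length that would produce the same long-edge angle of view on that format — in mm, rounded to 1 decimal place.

Equal angle of view means equal width/f ratio, so f₂ = f₁ · (width₂/width₁) = 24 × 12.7/7.6.
f₂ = 24 × 1.67105 ≈ 40.105 mm.

40.1 mm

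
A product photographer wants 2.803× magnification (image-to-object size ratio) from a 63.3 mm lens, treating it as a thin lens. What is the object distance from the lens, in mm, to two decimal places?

With m = dᵢ/dₒ and 1/f = 1/dₒ + 1/dᵢ, substituting dᵢ = m·dₒ gives 1/f = (1 + 1/m)/dₒ, hence dₒ = f·(1 + 1/m).
dₒ = 63.3 × (1 + 1/2.803) = 63.3 × 1.35676 ≈ 85.883 mm.

85.88 mm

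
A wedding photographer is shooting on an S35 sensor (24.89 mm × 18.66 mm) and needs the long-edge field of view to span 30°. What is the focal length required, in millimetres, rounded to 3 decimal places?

46.445 mm

From α = 2·arctan(w/2f) we get f = w / (2·tan(α/2)).
With w = 24.89 mm and α/2 = 15°, tan(α/2) ≈ 0.26795, so f ≈ 24.89 / 0.53590 ≈ 46.4454 mm.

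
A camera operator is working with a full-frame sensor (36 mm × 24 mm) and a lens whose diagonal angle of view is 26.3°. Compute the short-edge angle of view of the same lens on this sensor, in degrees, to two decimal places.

Sensor diagonal = √(36² + 24²) = √1872.0000 ≈ 43.2666 mm.
From the diagonal AOV: f = 43.2666 / (2·tan(13.15°)) = 43.2666 / 0.46725 ≈ 92.5975 mm.
Short-edge AOV = 2·arctan(24 / (2 × 92.5975)) = 2·arctan(0.12959) ≈ 14.7680°.

14.77°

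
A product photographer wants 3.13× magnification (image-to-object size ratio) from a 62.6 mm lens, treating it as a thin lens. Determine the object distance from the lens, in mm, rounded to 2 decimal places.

With m = dᵢ/dₒ and 1/f = 1/dₒ + 1/dᵢ, substituting dᵢ = m·dₒ gives 1/f = (1 + 1/m)/dₒ, hence dₒ = f·(1 + 1/m).
dₒ = 62.6 × (1 + 1/3.13) = 62.6 × 1.31949 ≈ 82.600 mm.

82.60 mm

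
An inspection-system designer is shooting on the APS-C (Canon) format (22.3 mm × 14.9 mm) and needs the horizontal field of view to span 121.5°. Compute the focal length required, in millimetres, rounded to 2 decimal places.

6.24 mm

From α = 2·arctan(w/2f) we get f = w / (2·tan(α/2)).
With w = 22.3 mm and α/2 = 60.75°, tan(α/2) ≈ 1.78563, so f ≈ 22.3 / 3.57126 ≈ 6.2443 mm.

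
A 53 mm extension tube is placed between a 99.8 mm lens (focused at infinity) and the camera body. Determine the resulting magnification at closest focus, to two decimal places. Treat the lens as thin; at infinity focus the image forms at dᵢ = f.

0.53×

The tube moves the image plane from f to f + e, so dᵢ = 99.8 + 53 = 152.8 mm. Focus is achieved when 1/f = 1/dₒ + 1/dᵢ, giving dₒ = 1/(1/f − 1/(f+e)).
Magnification m = dᵢ/dₒ = (f+e)·(1/f − 1/(f+e)) = e/f = 53/99.8 ≈ 0.5311.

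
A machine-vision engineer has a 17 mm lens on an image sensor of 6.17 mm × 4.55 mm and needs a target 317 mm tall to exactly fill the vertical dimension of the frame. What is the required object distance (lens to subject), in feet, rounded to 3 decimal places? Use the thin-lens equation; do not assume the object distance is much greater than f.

3.942 ft

Magnification m = h/W = dᵢ/dₒ; combined with 1/f = 1/dₒ + 1/dᵢ this gives dₒ = f·(1 + W/h).
dₒ = 17 mm × (1 + 317/4.55) = 17 × 70.6703 ≈ 1201.396 mm = 1201.396/304.8 ft = 3.94159 ft.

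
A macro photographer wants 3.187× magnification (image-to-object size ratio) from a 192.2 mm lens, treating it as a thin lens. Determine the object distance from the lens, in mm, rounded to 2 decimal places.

252.51 mm

With m = dᵢ/dₒ and 1/f = 1/dₒ + 1/dᵢ, substituting dᵢ = m·dₒ gives 1/f = (1 + 1/m)/dₒ, hence dₒ = f·(1 + 1/m).
dₒ = 192.2 × (1 + 1/3.187) = 192.2 × 1.31377 ≈ 252.507 mm.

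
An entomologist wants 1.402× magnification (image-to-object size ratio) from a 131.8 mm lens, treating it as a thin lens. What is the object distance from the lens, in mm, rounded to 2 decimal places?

With m = dᵢ/dₒ and 1/f = 1/dₒ + 1/dᵢ, substituting dᵢ = m·dₒ gives 1/f = (1 + 1/m)/dₒ, hence dₒ = f·(1 + 1/m).
dₒ = 131.8 × (1 + 1/1.402) = 131.8 × 1.71327 ≈ 225.809 mm.

225.81 mm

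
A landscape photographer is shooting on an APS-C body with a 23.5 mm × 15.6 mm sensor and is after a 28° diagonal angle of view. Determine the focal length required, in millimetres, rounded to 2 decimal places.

Sensor diagonal = √(23.5² + 15.6²) = √795.6100 ≈ 28.2066 mm.
From α = 2·arctan(d/2f) we get f = d / (2·tan(α/2)).
With d = 28.2066 mm and α/2 = 14°, tan(α/2) ≈ 0.24933, so f ≈ 28.2066 / 0.49866 ≈ 56.5652 mm.

56.57 mm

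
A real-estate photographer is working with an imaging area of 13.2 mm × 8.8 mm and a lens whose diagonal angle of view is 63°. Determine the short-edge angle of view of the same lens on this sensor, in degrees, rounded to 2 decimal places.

37.55°

Sensor diagonal = √(13.2² + 8.8²) = √251.6800 ≈ 15.8644 mm.
From the diagonal AOV: f = 15.8644 / (2·tan(31.5°)) = 15.8644 / 1.22560 ≈ 12.9442 mm.
Short-edge AOV = 2·arctan(8.8 / (2 × 12.9442)) = 2·arctan(0.33992) ≈ 37.5479°.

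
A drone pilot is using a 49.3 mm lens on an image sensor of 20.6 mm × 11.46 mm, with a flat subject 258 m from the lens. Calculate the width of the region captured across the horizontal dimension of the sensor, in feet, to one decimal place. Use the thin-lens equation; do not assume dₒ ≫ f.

353.6 ft

dₒ: 258 m = 258000 mm.
Similar triangles through the lens centre give W/dₒ = w/dᵢ; with 1/f = 1/dₒ + 1/dᵢ this gives W = w·(dₒ − f)/f.
W = 20.6 mm × (258000 − 49.3) / 49.3 = 20.6 × 5232.2657 ≈ 107784.674 mm = 107784.674/304.8 ft = 353.624 ft.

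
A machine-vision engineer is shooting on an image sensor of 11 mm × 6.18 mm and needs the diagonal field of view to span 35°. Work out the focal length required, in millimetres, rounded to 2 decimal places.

20.01 mm

Sensor diagonal = √(11² + 6.18²) = √159.1924 ≈ 12.6171 mm.
From α = 2·arctan(d/2f) we get f = d / (2·tan(α/2)).
With d = 12.6171 mm and α/2 = 17.5°, tan(α/2) ≈ 0.31530, so f ≈ 12.6171 / 0.63060 ≈ 20.0082 mm.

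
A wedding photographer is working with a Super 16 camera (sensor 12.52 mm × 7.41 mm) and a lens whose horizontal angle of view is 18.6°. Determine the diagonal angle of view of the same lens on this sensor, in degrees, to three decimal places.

21.548°

From the horizontal AOV: f = 12.52 / (2·tan(9.3°)) = 12.52 / 0.32751 ≈ 38.2275 mm.
Sensor diagonal = √(12.52² + 7.41²) = √211.6585 ≈ 14.5485 mm.
Diagonal AOV = 2·arctan(14.5485 / (2 × 38.2275)) = 2·arctan(0.19029) ≈ 21.5478°.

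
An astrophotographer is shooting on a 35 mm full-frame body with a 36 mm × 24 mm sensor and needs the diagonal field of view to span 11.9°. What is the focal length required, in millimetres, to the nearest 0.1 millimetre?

207.6 mm

Sensor diagonal = √(36² + 24²) = √1872.0000 ≈ 43.2666 mm.
From α = 2·arctan(d/2f) we get f = d / (2·tan(α/2)).
With d = 43.2666 mm and α/2 = 5.95°, tan(α/2) ≈ 0.10422, so f ≈ 43.2666 / 0.20844 ≈ 207.5695 mm.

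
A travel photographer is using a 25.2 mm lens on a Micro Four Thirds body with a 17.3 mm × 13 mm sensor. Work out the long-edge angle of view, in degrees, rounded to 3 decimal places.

37.890°

Angle of view α = 2·arctan(w/2f) with w = 17.3 mm and f = 25.2 mm.
w/2f = 0.34325; arctan(0.34325) ≈ 18.9450°, so α ≈ 37.8900°.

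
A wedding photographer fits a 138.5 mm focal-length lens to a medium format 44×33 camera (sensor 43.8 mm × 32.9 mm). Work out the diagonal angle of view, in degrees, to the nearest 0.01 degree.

Sensor diagonal = √(43.8² + 32.9²) = √3000.8500 ≈ 54.7800 mm.
Angle of view α = 2·arctan(d/2f) with d = 54.7800 mm and f = 138.5 mm.
d/2f = 0.19776; arctan(0.19776) ≈ 11.1866°, so α ≈ 22.3731°.

22.37°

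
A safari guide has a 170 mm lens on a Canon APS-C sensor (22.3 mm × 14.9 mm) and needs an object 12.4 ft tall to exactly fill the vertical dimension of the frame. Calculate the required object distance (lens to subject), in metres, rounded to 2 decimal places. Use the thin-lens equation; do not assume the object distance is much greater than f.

43.29 m

W: 12.4 ft × 304.8 mm/ft = 3779.52 mm.
Magnification m = h/W = dᵢ/dₒ; combined with 1/f = 1/dₒ + 1/dᵢ this gives dₒ = f·(1 + W/h).
dₒ = 170 mm × (1 + 3779.52/14.9) = 170 × 254.6591 ≈ 43292.039 mm = 43.292 m.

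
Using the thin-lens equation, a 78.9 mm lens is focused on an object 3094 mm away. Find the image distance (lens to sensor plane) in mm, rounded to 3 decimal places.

80.965 mm

1/dᵢ = 1/f − 1/dₒ = 1/78.9 − 1/3094 = 0.0123511 mm⁻¹.
dᵢ = 1/0.0123511 ≈ 80.9647 mm.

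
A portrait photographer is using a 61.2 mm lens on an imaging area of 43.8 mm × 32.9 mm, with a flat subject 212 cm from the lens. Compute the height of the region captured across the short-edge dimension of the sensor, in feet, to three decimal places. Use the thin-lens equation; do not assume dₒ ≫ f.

3.631 ft

dₒ: 212 cm = 2120 mm.
Similar triangles through the lens centre give W/dₒ = h/dᵢ; with 1/f = 1/dₒ + 1/dᵢ this gives W = h·(dₒ − f)/f.
W = 32.9 mm × (2120 − 61.2) / 61.2 = 32.9 × 33.6405 ≈ 1106.773 mm = 1106.773/304.8 ft = 3.63115 ft.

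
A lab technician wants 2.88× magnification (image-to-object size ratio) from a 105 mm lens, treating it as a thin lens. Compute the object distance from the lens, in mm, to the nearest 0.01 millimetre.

With m = dᵢ/dₒ and 1/f = 1/dₒ + 1/dᵢ, substituting dᵢ = m·dₒ gives 1/f = (1 + 1/m)/dₒ, hence dₒ = f·(1 + 1/m).
dₒ = 105 × (1 + 1/2.88) = 105 × 1.34722 ≈ 141.458 mm.

141.46 mm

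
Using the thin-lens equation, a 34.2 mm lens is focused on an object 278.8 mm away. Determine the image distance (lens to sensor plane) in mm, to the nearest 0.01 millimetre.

38.98 mm

1/dᵢ = 1/f − 1/dₒ = 1/34.2 − 1/278.8 = 0.0256530 mm⁻¹.
dᵢ = 1/0.0256530 ≈ 38.9818 mm.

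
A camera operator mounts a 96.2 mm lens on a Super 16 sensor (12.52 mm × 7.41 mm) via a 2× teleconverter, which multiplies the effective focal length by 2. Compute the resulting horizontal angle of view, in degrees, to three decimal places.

3.727°

Effective focal length f = 96.2 × 2 = 192.4 mm.
α = 2·arctan(12.52 / (2 × 192.4)) = 2·arctan(0.03254) ≈ 3.7271°.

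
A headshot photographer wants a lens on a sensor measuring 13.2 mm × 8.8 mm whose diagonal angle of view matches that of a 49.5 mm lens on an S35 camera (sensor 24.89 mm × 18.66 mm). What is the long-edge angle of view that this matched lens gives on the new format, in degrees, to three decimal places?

Sensor diagonal = √(24.89² + 18.66²) = √967.7077 ≈ 31.1080 mm.
Sensor diagonal = √(13.2² + 8.8²) = √251.6800 ≈ 15.8644 mm.
Equal diagonal AOV ⇒ f₂ = f₁ · 15.8644/31.1080 = 49.5 × 0.50998 ≈ 25.2440 mm.
Long-edge AOV on the new format = 2·arctan(13.2 / (2 × 25.2440)) = 2·arctan(0.26145) ≈ 29.3039°.

29.304°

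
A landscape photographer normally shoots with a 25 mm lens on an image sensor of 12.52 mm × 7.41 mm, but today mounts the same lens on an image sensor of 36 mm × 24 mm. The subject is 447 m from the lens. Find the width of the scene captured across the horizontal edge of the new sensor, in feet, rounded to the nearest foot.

The focal length stays 25 mm; the relevant sensor dimension is now w = 36 mm. Object distance dₒ = 447 m = 447000 mm.
Thin-lens field width W = w·(dₒ − f)/f = 36 × (447000 − 25)/25 ≈ 643644.000 mm = 643644.000/304.8 ft = 2111.69 ft.

2112 ft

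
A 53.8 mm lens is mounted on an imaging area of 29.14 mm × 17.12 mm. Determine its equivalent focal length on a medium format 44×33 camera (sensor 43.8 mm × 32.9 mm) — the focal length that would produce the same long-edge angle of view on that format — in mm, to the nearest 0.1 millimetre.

Equal angle of view means equal width/f ratio, so f₂ = f₁ · (width₂/width₁) = 53.8 × 43.8/29.14.
f₂ = 53.8 × 1.50309 ≈ 80.866 mm.

80.9 mm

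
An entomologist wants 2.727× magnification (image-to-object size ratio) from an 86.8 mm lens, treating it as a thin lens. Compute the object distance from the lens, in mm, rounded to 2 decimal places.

With m = dᵢ/dₒ and 1/f = 1/dₒ + 1/dᵢ, substituting dᵢ = m·dₒ gives 1/f = (1 + 1/m)/dₒ, hence dₒ = f·(1 + 1/m).
dₒ = 86.8 × (1 + 1/2.727) = 86.8 × 1.36670 ≈ 118.630 mm.

118.63 mm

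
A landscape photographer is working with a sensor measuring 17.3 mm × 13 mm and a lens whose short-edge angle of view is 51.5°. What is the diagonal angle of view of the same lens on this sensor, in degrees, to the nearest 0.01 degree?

77.52°

From the short-edge AOV: f = 13 / (2·tan(25.75°)) = 13 / 0.96469 ≈ 13.4759 mm.
Sensor diagonal = √(17.3² + 13²) = √468.2900 ≈ 21.6400 mm.
Diagonal AOV = 2·arctan(21.6400 / (2 × 13.4759)) = 2·arctan(0.80292) ≈ 77.5230°.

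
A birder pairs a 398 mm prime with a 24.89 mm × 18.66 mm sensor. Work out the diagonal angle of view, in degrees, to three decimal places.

Sensor diagonal = √(24.89² + 18.66²) = √967.7077 ≈ 31.1080 mm.
Angle of view α = 2·arctan(d/2f) with d = 31.1080 mm and f = 398 mm.
d/2f = 0.03908; arctan(0.03908) ≈ 2.2380°, so α ≈ 4.4760°.

4.476°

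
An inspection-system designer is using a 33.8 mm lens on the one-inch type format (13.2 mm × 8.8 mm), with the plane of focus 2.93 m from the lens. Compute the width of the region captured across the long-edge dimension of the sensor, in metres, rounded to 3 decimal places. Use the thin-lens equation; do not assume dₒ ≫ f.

1.131 m

dₒ: 2.93 m = 2930 mm.
Similar triangles through the lens centre give W/dₒ = w/dᵢ; with 1/f = 1/dₒ + 1/dᵢ this gives W = w·(dₒ − f)/f.
W = 13.2 mm × (2930 − 33.8) / 33.8 = 13.2 × 85.6864 ≈ 1131.060 mm = 1.13106 m.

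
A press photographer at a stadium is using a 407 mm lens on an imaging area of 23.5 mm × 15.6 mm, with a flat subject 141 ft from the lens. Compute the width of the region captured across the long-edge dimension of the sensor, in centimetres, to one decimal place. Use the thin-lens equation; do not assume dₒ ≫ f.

245.8 cm

dₒ: 141 ft × 304.8 mm/ft = 42976.80 mm.
Similar triangles through the lens centre give W/dₒ = w/dᵢ; with 1/f = 1/dₒ + 1/dᵢ this gives W = w·(dₒ − f)/f.
W = 23.5 mm × (42976.8 − 407) / 407 = 23.5 × 104.5941 ≈ 2457.961 mm = 245.796 cm.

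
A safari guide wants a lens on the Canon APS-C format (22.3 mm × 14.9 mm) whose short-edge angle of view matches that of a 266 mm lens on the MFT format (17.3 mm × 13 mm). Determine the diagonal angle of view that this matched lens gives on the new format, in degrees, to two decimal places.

Equal short-edge AOV ⇒ f₂ = f₁ · 14.9/13 = 266 × 1.14615 ≈ 304.8769 mm.
Sensor diagonal = √(22.3² + 14.9²) = √719.3000 ≈ 26.8198 mm.
Diagonal AOV on the new format = 2·arctan(26.8198 / (2 × 304.8769)) = 2·arctan(0.04398) ≈ 5.0370°.

5.04°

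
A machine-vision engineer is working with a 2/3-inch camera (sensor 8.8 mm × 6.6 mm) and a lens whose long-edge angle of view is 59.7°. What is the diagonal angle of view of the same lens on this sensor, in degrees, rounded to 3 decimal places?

From the long-edge AOV: f = 8.8 / (2·tan(29.85°)) = 8.8 / 1.14773 ≈ 7.6673 mm.
Sensor diagonal = √(8.8² + 6.6²) = √121.0000 ≈ 11.0000 mm.
Diagonal AOV = 2·arctan(11.0000 / (2 × 7.6673)) = 2·arctan(0.71733) ≈ 71.3061°.

71.306°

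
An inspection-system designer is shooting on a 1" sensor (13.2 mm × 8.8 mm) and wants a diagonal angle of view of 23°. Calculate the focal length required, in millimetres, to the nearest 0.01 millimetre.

38.99 mm

Sensor diagonal = √(13.2² + 8.8²) = √251.6800 ≈ 15.8644 mm.
From α = 2·arctan(d/2f) we get f = d / (2·tan(α/2)).
With d = 15.8644 mm and α/2 = 11.5°, tan(α/2) ≈ 0.20345, so f ≈ 15.8644 / 0.40690 ≈ 38.9881 mm.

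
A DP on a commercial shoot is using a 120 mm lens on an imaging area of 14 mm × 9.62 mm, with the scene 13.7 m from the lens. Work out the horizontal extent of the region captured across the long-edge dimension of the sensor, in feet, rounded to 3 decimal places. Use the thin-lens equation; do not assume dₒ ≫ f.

dₒ: 13.7 m = 13700 mm.
Similar triangles through the lens centre give W/dₒ = w/dᵢ; with 1/f = 1/dₒ + 1/dᵢ this gives W = w·(dₒ − f)/f.
W = 14 mm × (13700 − 120) / 120 = 14 × 113.1667 ≈ 1584.333 mm = 1584.333/304.8 ft = 5.19794 ft.

5.198 ft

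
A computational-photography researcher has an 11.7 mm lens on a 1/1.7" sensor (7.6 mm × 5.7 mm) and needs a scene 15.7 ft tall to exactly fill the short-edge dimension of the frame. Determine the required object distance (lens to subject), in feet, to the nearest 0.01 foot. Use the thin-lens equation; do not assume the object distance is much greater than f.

32.26 ft

W: 15.7 ft × 304.8 mm/ft = 4785.36 mm.
Magnification m = h/W = dᵢ/dₒ; combined with 1/f = 1/dₒ + 1/dᵢ this gives dₒ = f·(1 + W/h).
dₒ = 11.7 mm × (1 + 4785.36/5.7) = 11.7 × 840.5368 ≈ 9834.281 mm = 9834.281/304.8 ft = 32.2647 ft.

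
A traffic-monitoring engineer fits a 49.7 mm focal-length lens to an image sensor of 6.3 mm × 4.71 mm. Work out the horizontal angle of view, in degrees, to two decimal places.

Angle of view α = 2·arctan(w/2f) with w = 6.3 mm and f = 49.7 mm.
w/2f = 0.06338; arctan(0.06338) ≈ 3.6266°, so α ≈ 7.2531°.

7.25°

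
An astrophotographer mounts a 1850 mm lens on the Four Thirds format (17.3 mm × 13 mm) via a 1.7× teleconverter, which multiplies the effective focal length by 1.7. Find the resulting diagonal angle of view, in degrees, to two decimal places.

Effective focal length f = 1850 × 1.7 = 3145 mm.
Sensor diagonal = √(17.3² + 13²) = √468.2900 ≈ 21.6400 mm.
α = 2·arctan(21.640 / (2 × 3145)) = 2·arctan(0.00344) ≈ 0.3942°.

0.39°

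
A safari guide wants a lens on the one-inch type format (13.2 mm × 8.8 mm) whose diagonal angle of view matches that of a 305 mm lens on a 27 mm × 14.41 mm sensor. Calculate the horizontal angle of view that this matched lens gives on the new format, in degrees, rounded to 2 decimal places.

4.78°

Sensor diagonal = √(27² + 14.41²) = √936.6481 ≈ 30.6047 mm.
Sensor diagonal = √(13.2² + 8.8²) = √251.6800 ≈ 15.8644 mm.
Equal diagonal AOV ⇒ f₂ = f₁ · 15.8644/30.6047 = 305 × 0.51837 ≈ 158.1015 mm.
Horizontal AOV on the new format = 2·arctan(13.2 / (2 × 158.1015)) = 2·arctan(0.04175) ≈ 4.7809°.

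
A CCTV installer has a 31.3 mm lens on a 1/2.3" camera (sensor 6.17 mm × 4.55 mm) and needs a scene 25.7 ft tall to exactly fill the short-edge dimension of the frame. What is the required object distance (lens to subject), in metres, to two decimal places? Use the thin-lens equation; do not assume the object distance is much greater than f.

W: 25.7 ft × 304.8 mm/ft = 7833.36 mm.
Magnification m = h/W = dᵢ/dₒ; combined with 1/f = 1/dₒ + 1/dᵢ this gives dₒ = f·(1 + W/h).
dₒ = 31.3 mm × (1 + 7833.36/4.55) = 31.3 × 1722.6175 ≈ 53917.929 mm = 53.9179 m.

53.92 m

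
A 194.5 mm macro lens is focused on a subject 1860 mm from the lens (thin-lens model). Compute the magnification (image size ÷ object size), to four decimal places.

Thin lens: 1/f = 1/dₒ + 1/dᵢ → 1/dᵢ = 1/194.5 − 1/1860 = 0.0046038 mm⁻¹, so dᵢ ≈ 217.2140 mm.
Magnification m = dᵢ/dₒ = 217.2140/1860 ≈ 0.11678.

0.1168×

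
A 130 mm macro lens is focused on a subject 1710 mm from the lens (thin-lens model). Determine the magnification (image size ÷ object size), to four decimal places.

Thin lens: 1/f = 1/dₒ + 1/dᵢ → 1/dᵢ = 1/130 − 1/1710 = 0.0071075 mm⁻¹, so dᵢ ≈ 140.6962 mm.
Magnification m = dᵢ/dₒ = 140.6962/1710 ≈ 0.08228.

0.0823×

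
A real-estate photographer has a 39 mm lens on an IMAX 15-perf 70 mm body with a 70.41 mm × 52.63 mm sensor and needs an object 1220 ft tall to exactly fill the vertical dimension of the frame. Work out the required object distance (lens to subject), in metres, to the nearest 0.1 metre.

275.6 m

W: 1220 ft × 304.8 mm/ft = 371855.99 mm.
Magnification m = h/W = dᵢ/dₒ; combined with 1/f = 1/dₒ + 1/dᵢ this gives dₒ = f·(1 + W/h).
dₒ = 39 mm × (1 + 371856/52.63) = 39 × 7066.4757 ≈ 275592.554 mm = 275.593 m.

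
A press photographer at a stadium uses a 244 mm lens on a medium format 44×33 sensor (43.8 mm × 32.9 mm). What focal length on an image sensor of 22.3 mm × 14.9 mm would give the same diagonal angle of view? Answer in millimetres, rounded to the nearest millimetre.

Sensor diagonal = √(43.8² + 32.9²) = √3000.8500 ≈ 54.7800 mm.
Sensor diagonal = √(22.3² + 14.9²) = √719.3000 ≈ 26.8198 mm.
Equal angle of view means equal diagonal/f ratio, so f₂ = f₁ · (diagonal₂/diagonal₁) = 244 × 26.8198/54.7800.
f₂ = 244 × 0.48959 ≈ 119.460 mm.

119 mm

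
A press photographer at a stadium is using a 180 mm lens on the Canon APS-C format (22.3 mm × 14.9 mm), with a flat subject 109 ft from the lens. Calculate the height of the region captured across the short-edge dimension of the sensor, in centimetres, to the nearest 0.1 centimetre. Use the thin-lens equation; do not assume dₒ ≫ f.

273.5 cm

dₒ: 109 ft × 304.8 mm/ft = 33223.20 mm.
Similar triangles through the lens centre give W/dₒ = h/dᵢ; with 1/f = 1/dₒ + 1/dᵢ this gives W = h·(dₒ − f)/f.
W = 14.9 mm × (33223.2 − 180) / 180 = 14.9 × 183.5733 ≈ 2735.243 mm = 273.524 cm.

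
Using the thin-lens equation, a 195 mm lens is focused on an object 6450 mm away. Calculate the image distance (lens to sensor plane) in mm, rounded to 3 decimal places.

201.079 mm

1/dᵢ = 1/f − 1/dₒ = 1/195 − 1/6450 = 0.0049732 mm⁻¹.
dᵢ = 1/0.0049732 ≈ 201.0791 mm.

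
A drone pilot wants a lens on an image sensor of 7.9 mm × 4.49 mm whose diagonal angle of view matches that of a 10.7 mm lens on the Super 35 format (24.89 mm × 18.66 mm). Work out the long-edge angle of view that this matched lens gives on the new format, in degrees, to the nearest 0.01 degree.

103.29°

Sensor diagonal = √(24.89² + 18.66²) = √967.7077 ≈ 31.1080 mm.
Sensor diagonal = √(7.9² + 4.49²) = √82.5701 ≈ 9.0868 mm.
Equal diagonal AOV ⇒ f₂ = f₁ · 9.0868/31.1080 = 10.7 × 0.29211 ≈ 3.1255 mm.
Long-edge AOV on the new format = 2·arctan(7.9 / (2 × 3.1255)) = 2·arctan(1.26379) ≈ 103.2928°.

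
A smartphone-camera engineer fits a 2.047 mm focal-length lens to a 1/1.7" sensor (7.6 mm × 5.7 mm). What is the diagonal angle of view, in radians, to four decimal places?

2.3278 rad

Sensor diagonal = √(7.6² + 5.7²) = √90.2500 ≈ 9.5000 mm.
Angle of view α = 2·arctan(d/2f) with d = 9.5000 mm and f = 2.047 mm.
d/2f = 2.32047; arctan(2.32047) ≈ 1.1639 rad, so α ≈ 2.3278 rad.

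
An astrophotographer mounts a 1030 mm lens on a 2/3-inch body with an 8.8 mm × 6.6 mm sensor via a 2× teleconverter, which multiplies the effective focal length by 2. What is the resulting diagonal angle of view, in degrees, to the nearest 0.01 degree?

Effective focal length f = 1030 × 2 = 2060 mm.
Sensor diagonal = √(8.8² + 6.6²) = √121.0000 ≈ 11.0000 mm.
α = 2·arctan(11.000 / (2 × 2060)) = 2·arctan(0.00267) ≈ 0.3059°.

0.31°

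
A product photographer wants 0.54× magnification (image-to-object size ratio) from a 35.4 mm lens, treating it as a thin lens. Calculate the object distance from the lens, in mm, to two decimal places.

100.96 mm

With m = dᵢ/dₒ and 1/f = 1/dₒ + 1/dᵢ, substituting dᵢ = m·dₒ gives 1/f = (1 + 1/m)/dₒ, hence dₒ = f·(1 + 1/m).
dₒ = 35.4 × (1 + 1/0.54) = 35.4 × 2.85185 ≈ 100.956 mm.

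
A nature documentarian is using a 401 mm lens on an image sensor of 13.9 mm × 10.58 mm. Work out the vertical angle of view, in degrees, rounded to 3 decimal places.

Angle of view α = 2·arctan(h/2f) with h = 10.58 mm and f = 401 mm.
h/2f = 0.01319; arctan(0.01319) ≈ 0.7558°, so α ≈ 1.5116°.

1.512°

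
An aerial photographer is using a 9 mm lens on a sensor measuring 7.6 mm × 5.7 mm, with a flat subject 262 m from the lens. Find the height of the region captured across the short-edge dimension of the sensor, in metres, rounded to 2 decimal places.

165.93 m

dₒ: 262 m = 262000 mm.
Similar triangles through the lens centre give W/dₒ = h/dᵢ; with 1/f = 1/dₒ + 1/dᵢ this gives W = h·(dₒ − f)/f.
W = 5.7 mm × (262000 − 9) / 9 = 5.7 × 29110.1111 ≈ 165927.633 mm = 165.928 m.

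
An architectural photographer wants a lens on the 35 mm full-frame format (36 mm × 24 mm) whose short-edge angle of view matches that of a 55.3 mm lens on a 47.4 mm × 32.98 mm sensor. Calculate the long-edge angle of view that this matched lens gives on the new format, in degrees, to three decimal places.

48.197°

Equal short-edge AOV ⇒ f₂ = f₁ · 24/32.98 = 55.3 × 0.72771 ≈ 40.2426 mm.
Long-edge AOV on the new format = 2·arctan(36 / (2 × 40.2426)) = 2·arctan(0.44729) ≈ 48.1967°.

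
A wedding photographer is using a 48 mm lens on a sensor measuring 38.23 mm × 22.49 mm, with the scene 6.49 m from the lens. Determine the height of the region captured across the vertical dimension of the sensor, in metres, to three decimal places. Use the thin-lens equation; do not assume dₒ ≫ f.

dₒ: 6.49 m = 6490 mm.
Similar triangles through the lens centre give W/dₒ = h/dᵢ; with 1/f = 1/dₒ + 1/dᵢ this gives W = h·(dₒ − f)/f.
W = 22.49 mm × (6490 − 48) / 48 = 22.49 × 134.2083 ≈ 3018.345 mm = 3.01835 m.

3.018 m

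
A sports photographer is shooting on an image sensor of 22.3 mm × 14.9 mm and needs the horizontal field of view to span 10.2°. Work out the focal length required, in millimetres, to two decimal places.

124.93 mm

From α = 2·arctan(w/2f) we get f = w / (2·tan(α/2)).
With w = 22.3 mm and α/2 = 5.1°, tan(α/2) ≈ 0.08925, so f ≈ 22.3 / 0.17850 ≈ 124.9333 mm.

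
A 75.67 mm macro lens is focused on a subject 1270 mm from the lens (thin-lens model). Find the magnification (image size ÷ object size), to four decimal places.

Thin lens: 1/f = 1/dₒ + 1/dᵢ → 1/dᵢ = 1/75.67 − 1/1270 = 0.0124279 mm⁻¹, so dᵢ ≈ 80.4643 mm.
Magnification m = dᵢ/dₒ = 80.4643/1270 ≈ 0.06336.

0.0634×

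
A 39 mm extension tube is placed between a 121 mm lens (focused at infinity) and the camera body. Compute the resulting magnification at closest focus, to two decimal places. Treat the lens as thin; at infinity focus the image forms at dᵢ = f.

The tube moves the image plane from f to f + e, so dᵢ = 121 + 39 = 160 mm. Focus is achieved when 1/f = 1/dₒ + 1/dᵢ, giving dₒ = 1/(1/f − 1/(f+e)).
Magnification m = dᵢ/dₒ = (f+e)·(1/f − 1/(f+e)) = e/f = 39/121 ≈ 0.3223.

0.32×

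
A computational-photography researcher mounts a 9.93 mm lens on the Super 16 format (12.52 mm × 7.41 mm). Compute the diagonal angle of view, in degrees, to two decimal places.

Sensor diagonal = √(12.52² + 7.41²) = √211.6585 ≈ 14.5485 mm.
Angle of view α = 2·arctan(d/2f) with d = 14.5485 mm and f = 9.93 mm.
d/2f = 0.73255; arctan(0.73255) ≈ 36.2247°, so α ≈ 72.4495°.

72.45°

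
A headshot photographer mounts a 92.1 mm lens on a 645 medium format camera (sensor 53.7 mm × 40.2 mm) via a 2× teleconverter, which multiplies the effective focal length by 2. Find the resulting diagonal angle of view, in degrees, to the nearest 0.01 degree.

20.64°

Effective focal length f = 92.1 × 2 = 184.2 mm.
Sensor diagonal = √(53.7² + 40.2²) = √4499.7300 ≈ 67.0800 mm.
α = 2·arctan(67.080 / (2 × 184.2)) = 2·arctan(0.18208) ≈ 20.6393°.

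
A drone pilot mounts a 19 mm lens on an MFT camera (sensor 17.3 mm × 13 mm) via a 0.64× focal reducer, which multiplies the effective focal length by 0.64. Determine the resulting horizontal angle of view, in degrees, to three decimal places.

70.852°

Effective focal length f = 19 × 0.64 = 12.16 mm.
α = 2·arctan(17.3 / (2 × 12.16)) = 2·arctan(0.71135) ≈ 70.8522°.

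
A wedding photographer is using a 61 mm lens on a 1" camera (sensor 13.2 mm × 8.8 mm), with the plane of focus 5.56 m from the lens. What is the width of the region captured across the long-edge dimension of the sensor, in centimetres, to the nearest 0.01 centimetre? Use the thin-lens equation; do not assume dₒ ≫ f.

dₒ: 5.56 m = 5560 mm.
Similar triangles through the lens centre give W/dₒ = w/dᵢ; with 1/f = 1/dₒ + 1/dᵢ this gives W = w·(dₒ − f)/f.
W = 13.2 mm × (5560 − 61) / 61 = 13.2 × 90.1475 ≈ 1189.948 mm = 118.995 cm.

118.99 cm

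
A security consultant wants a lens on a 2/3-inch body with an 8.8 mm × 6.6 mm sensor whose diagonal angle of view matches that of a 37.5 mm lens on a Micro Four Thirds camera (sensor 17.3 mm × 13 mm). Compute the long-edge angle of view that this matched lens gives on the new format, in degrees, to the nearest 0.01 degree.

26.00°

Sensor diagonal = √(17.3² + 13²) = √468.2900 ≈ 21.6400 mm.
Sensor diagonal = √(8.8² + 6.6²) = √121.0000 ≈ 11.0000 mm.
Equal diagonal AOV ⇒ f₂ = f₁ · 11.0000/21.6400 = 37.5 × 0.50832 ≈ 19.0619 mm.
Long-edge AOV on the new format = 2·arctan(8.8 / (2 × 19.0619)) = 2·arctan(0.23083) ≈ 25.9955°.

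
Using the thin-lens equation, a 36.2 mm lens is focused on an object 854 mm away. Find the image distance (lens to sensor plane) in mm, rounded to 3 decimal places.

1/dᵢ = 1/f − 1/dₒ = 1/36.2 − 1/854 = 0.0264533 mm⁻¹.
dᵢ = 1/0.0264533 ≈ 37.8024 mm.

37.802 mm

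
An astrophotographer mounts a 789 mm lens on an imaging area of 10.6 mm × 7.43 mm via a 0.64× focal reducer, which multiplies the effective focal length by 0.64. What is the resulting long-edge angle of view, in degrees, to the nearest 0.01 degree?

1.20°

Effective focal length f = 789 × 0.64 = 504.96 mm.
α = 2·arctan(10.6 / (2 × 504.96)) = 2·arctan(0.01050) ≈ 1.2027°.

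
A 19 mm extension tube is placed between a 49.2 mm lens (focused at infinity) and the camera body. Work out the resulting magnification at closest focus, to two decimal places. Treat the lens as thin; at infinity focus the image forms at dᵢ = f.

The tube moves the image plane from f to f + e, so dᵢ = 49.2 + 19 = 68.2 mm. Focus is achieved when 1/f = 1/dₒ + 1/dᵢ, giving dₒ = 1/(1/f − 1/(f+e)).
Magnification m = dᵢ/dₒ = (f+e)·(1/f − 1/(f+e)) = e/f = 19/49.2 ≈ 0.3862.

0.39×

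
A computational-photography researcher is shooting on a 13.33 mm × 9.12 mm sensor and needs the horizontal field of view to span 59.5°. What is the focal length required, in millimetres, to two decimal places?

11.66 mm

From α = 2·arctan(w/2f) we get f = w / (2·tan(α/2)).
With w = 13.33 mm and α/2 = 29.75°, tan(α/2) ≈ 0.57155, so f ≈ 13.33 / 1.14309 ≈ 11.6613 mm.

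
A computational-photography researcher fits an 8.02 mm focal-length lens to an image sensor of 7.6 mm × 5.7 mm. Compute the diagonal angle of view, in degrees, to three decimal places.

61.274°

Sensor diagonal = √(7.6² + 5.7²) = √90.2500 ≈ 9.5000 mm.
Angle of view α = 2·arctan(d/2f) with d = 9.5000 mm and f = 8.02 mm.
d/2f = 0.59227; arctan(0.59227) ≈ 30.6370°, so α ≈ 61.2739°.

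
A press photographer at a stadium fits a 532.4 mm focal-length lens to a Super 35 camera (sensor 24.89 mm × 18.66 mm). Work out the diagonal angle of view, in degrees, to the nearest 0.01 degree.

3.35°

Sensor diagonal = √(24.89² + 18.66²) = √967.7077 ≈ 31.1080 mm.
Angle of view α = 2·arctan(d/2f) with d = 31.1080 mm and f = 532.4 mm.
d/2f = 0.02921; arctan(0.02921) ≈ 1.6734°, so α ≈ 3.3468°.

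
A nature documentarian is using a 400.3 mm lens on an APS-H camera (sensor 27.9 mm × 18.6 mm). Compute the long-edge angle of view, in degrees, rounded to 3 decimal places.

3.992°

Angle of view α = 2·arctan(w/2f) with w = 27.9 mm and f = 400.3 mm.
w/2f = 0.03485; arctan(0.03485) ≈ 1.9959°, so α ≈ 3.9918°.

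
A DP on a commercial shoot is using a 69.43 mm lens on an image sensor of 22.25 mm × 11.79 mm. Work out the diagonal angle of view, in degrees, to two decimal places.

20.56°

Sensor diagonal = √(22.25² + 11.79²) = √634.0666 ≈ 25.1807 mm.
Angle of view α = 2·arctan(d/2f) with d = 25.1807 mm and f = 69.43 mm.
d/2f = 0.18134; arctan(0.18134) ≈ 10.2782°, so α ≈ 20.5565°.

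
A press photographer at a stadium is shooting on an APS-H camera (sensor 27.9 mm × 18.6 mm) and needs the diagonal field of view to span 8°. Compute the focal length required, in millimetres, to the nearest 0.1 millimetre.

239.8 mm

Sensor diagonal = √(27.9² + 18.6²) = √1124.3700 ≈ 33.5316 mm.
From α = 2·arctan(d/2f) we get f = d / (2·tan(α/2)).
With d = 33.5316 mm and α/2 = 4°, tan(α/2) ≈ 0.06993, so f ≈ 33.5316 / 0.13985 ≈ 239.7623 mm.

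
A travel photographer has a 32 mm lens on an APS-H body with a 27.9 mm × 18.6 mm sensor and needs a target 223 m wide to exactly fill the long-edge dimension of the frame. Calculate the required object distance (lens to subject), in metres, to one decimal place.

255.8 m

W: 223 m = 223000 mm.
Magnification m = w/W = dᵢ/dₒ; combined with 1/f = 1/dₒ + 1/dᵢ this gives dₒ = f·(1 + W/w).
dₒ = 32 mm × (1 + 223000/27.9) = 32 × 7993.8315 ≈ 255802.609 mm = 255.803 m.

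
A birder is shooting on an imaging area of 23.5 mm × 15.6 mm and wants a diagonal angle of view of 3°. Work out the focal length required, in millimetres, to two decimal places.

538.58 mm

Sensor diagonal = √(23.5² + 15.6²) = √795.6100 ≈ 28.2066 mm.
From α = 2·arctan(d/2f) we get f = d / (2·tan(α/2)).
With d = 28.2066 mm and α/2 = 1.5°, tan(α/2) ≈ 0.02619, so f ≈ 28.2066 / 0.05237 ≈ 538.5825 mm.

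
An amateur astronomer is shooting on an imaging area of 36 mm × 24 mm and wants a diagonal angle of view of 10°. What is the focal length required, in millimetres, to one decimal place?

247.3 mm

Sensor diagonal = √(36² + 24²) = √1872.0000 ≈ 43.2666 mm.
From α = 2·arctan(d/2f) we get f = d / (2·tan(α/2)).
With d = 43.2666 mm and α/2 = 5°, tan(α/2) ≈ 0.08749, so f ≈ 43.2666 / 0.17498 ≈ 247.2698 mm.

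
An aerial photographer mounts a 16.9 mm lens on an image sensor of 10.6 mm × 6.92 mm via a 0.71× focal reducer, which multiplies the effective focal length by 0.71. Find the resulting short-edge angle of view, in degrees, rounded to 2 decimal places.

Effective focal length f = 16.9 × 0.71 = 11.999 mm.
α = 2·arctan(6.92 / (2 × 11.999)) = 2·arctan(0.28836) ≈ 32.1706°.

32.17°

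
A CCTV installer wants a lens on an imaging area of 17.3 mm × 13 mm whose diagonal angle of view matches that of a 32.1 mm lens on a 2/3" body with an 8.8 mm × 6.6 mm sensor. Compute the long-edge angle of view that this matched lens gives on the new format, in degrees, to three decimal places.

Sensor diagonal = √(8.8² + 6.6²) = √121.0000 ≈ 11.0000 mm.
Sensor diagonal = √(17.3² + 13²) = √468.2900 ≈ 21.6400 mm.
Equal diagonal AOV ⇒ f₂ = f₁ · 21.6400/11.0000 = 32.1 × 1.96727 ≈ 63.1495 mm.
Long-edge AOV on the new format = 2·arctan(17.3 / (2 × 63.1495)) = 2·arctan(0.13698) ≈ 15.5993°.

15.599°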